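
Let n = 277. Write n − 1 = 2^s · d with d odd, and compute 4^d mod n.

276

277 − 1 = 276 = 2^2 · 69, so d = 69.
4^1 ≡ 4 (mod 277)
4^2 ≡ 4^2 = 16 ≡ 16 (mod 277)
4^4 ≡ 16^2 = 256 ≡ 256 (mod 277)
4^8 ≡ 256^2 = 65536 ≡ 164 (mod 277)
4^16 ≡ 164^2 = 26896 ≡ 27 (mod 277)
4^32 ≡ 27^2 = 729 ≡ 175 (mod 277)
4^64 ≡ 175^2 = 30625 ≡ 155 (mod 277)
69 = 64 + 4 + 1 in binary powers of 2.
So 4^69 ≡ 155 · 256 · 4 ≡ 276 (mod 277).
Since 4^d ≡ 276 (mod 277), base 4 does not prove 277 composite.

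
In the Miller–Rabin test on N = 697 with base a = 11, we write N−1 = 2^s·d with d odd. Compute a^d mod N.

445

697 − 1 = 696 = 2^3 · 87, so d = 87.
11^1 ≡ 11 (mod 697)
11^2 ≡ 11^2 = 121 ≡ 121 (mod 697)
11^4 ≡ 121^2 = 14641 ≡ 4 (mod 697)
11^8 ≡ 4^2 = 16 ≡ 16 (mod 697)
11^16 ≡ 16^2 = 256 ≡ 256 (mod 697)
11^32 ≡ 256^2 = 65536 ≡ 18 (mod 697)
11^64 ≡ 18^2 = 324 ≡ 324 (mod 697)
87 = 64 + 16 + 4 + 2 + 1 in binary powers of 2.
So 11^87 ≡ 324 · 256 · 4 · 121 · 11 ≡ 445 (mod 697).
Squaring chain: 445 → 77 → 353; never reaches −1, so base 11 is a Miller–Rabin witness that 697 is composite.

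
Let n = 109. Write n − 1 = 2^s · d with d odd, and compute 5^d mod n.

1

109 − 1 = 108 = 2^2 · 27, so d = 27.
5^1 ≡ 5 (mod 109)
5^2 ≡ 5^2 = 25 ≡ 25 (mod 109)
5^4 ≡ 25^2 = 625 ≡ 80 (mod 109)
5^8 ≡ 80^2 = 6400 ≡ 78 (mod 109)
5^16 ≡ 78^2 = 6084 ≡ 89 (mod 109)
27 = 16 + 8 + 2 + 1 in binary powers of 2.
So 5^27 ≡ 89 · 78 · 25 · 5 ≡ 1 (mod 109).
Since 5^d ≡ 1 (mod 109), base 5 does not prove 109 composite.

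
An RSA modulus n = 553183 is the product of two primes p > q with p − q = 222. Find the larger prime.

Since p = q + 222, we have 553183 = q(q + 222), so q² + 222q − 553183 = 0.
Discriminant: 222² + 4·553183 = 49284 + 2212732 = 2262016; √2262016 = 1504.
q = (−222 + 1504)/2 = 641, and p = q + 222 = 863.
Check: 641 · 863 = 553183.

863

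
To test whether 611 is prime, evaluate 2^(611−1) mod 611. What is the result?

2^1 ≡ 2 (mod 611)
2^2 ≡ 2^2 = 4 ≡ 4 (mod 611)
2^4 ≡ 4^2 = 16 ≡ 16 (mod 611)
2^8 ≡ 16^2 = 256 ≡ 256 (mod 611)
2^16 ≡ 256^2 = 65536 ≡ 159 (mod 611)
2^32 ≡ 159^2 = 25281 ≡ 230 (mod 611)
2^64 ≡ 230^2 = 52900 ≡ 354 (mod 611)
2^128 ≡ 354^2 = 125316 ≡ 61 (mod 611)
2^256 ≡ 61^2 = 3721 ≡ 55 (mod 611)
2^512 ≡ 55^2 = 3025 ≡ 581 (mod 611)
610 = 512 + 64 + 32 + 2 in binary powers of 2.
So 2^610 ≡ 581 · 354 · 230 · 4 ≡ 101 (mod 611).
Since 101 ≠ 1, base 2 is a Fermat witness: 611 is composite.

101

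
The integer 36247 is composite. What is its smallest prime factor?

36247 is odd.
Digit sum 22, not divisible by 3.
Ends in 7: not divisible by 5.
7: 36247 = 7·5178 + 1
11: 36247 = 11·3295 + 2
13: 36247 = 13·2788 + 3
17: 36247 = 17·2132 + 3
19: 36247 = 19·1907 + 14
23: 36247 = 23·1575 + 22
29: 36247 = 29·1249 + 26
31: 36247 = 31·1169 + 8
37: 36247 = 37·979 + 24
41: 36247 = 41·884 + 3
43: 36247 = 43·842 + 41
47: 36247 = 47·771 + 10
53: 36247 = 53·683 + 48
59: 36247 = 59·614 + 21
61: 36247 = 61·594 + 13
67: 36247 = 67·541

67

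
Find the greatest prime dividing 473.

43

473 = 11 · 43
43 is prime.
So 473 = 11 · 43; the largest prime factor is 43.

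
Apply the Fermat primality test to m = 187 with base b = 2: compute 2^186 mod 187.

174

2^1 ≡ 2 (mod 187)
2^2 ≡ 2^2 = 4 ≡ 4 (mod 187)
2^4 ≡ 4^2 = 16 ≡ 16 (mod 187)
2^8 ≡ 16^2 = 256 ≡ 69 (mod 187)
2^16 ≡ 69^2 = 4761 ≡ 86 (mod 187)
2^32 ≡ 86^2 = 7396 ≡ 103 (mod 187)
2^64 ≡ 103^2 = 10609 ≡ 137 (mod 187)
2^128 ≡ 137^2 = 18769 ≡ 69 (mod 187)
186 = 128 + 32 + 16 + 8 + 2 in binary powers of 2.
So 2^186 ≡ 69 · 103 · 86 · 69 · 4 ≡ 174 (mod 187).
Since 174 ≠ 1, base 2 is a Fermat witness: 187 is composite.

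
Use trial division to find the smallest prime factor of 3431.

3431 is odd.
Digit sum 11, not divisible by 3.
Ends in 1: not divisible by 5.
7: 3431 = 7·490 + 1
11: 3431 = 11·311 + 10
13: 3431 = 13·263 + 12
17: 3431 = 17·201 + 14
19: 3431 = 19·180 + 11
23: 3431 = 23·149 + 4
29: 3431 = 29·118 + 9
31: 3431 = 31·110 + 21
37: 3431 = 37·92 + 27
41: 3431 = 41·83 + 28
43: 3431 = 43·79 + 34
47: 3431 = 47·73

47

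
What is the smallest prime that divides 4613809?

4613809 is odd.
Digit sum 31, not divisible by 3.
Ends in 9: not divisible by 5.
7: 4613809 = 7·659115 + 4
11: 4613809 = 11·419437 + 2
13: 4613809 = 13·354908 + 5
17: 4613809 = 17·271400 + 9
19: 4613809 = 19·242832 + 1
23: 4613809 = 23·200600 + 9
29: 4613809 = 29·159096 + 25
31: 4613809 = 31·148832 + 17
37: 4613809 = 37·124697 + 20
41: 4613809 = 41·112531 + 38
43: 4613809 = 43·107297 + 38
47: 4613809 = 47·98166 + 7
53: 4613809 = 53·87053

53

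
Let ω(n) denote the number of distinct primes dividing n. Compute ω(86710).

86710 = 2 · 43355
43355 = 5 · 8671
8671 = 13 · 667
667 = 23 · 29
86710 = 2 · 5 · 13 · 23 · 29, which has 5 distinct prime factors.

5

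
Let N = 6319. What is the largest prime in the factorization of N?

6319 = 71 · 89
89 is prime.
So 6319 = 71 · 89; the largest prime factor is 89.

89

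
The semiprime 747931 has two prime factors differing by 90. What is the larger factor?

Since p = q + 90, we have 747931 = q(q + 90), so q² + 90q − 747931 = 0.
Discriminant: 90² + 4·747931 = 8100 + 2991724 = 2999824; √2999824 = 1732.
q = (−90 + 1732)/2 = 821, and p = q + 90 = 911.
Check: 821 · 911 = 747931.

911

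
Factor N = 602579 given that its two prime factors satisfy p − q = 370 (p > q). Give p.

983

Since p = q + 370, we have 602579 = q(q + 370), so q² + 370q − 602579 = 0.
Discriminant: 370² + 4·602579 = 136900 + 2410316 = 2547216; √2547216 = 1596.
q = (−370 + 1596)/2 = 613, and p = q + 370 = 983.
Check: 613 · 983 = 602579.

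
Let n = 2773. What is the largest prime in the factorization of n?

2773 = 47 · 59
59 is prime.
So 2773 = 47 · 59; the largest prime factor is 59.

59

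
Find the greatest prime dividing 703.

37

703 = 19 · 37
37 is prime.
So 703 = 19 · 37; the largest prime factor is 37.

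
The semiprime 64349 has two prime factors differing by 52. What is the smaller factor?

Since p = q + 52, we have 64349 = q(q + 52), so q² + 52q − 64349 = 0.
Discriminant: 52² + 4·64349 = 2704 + 257396 = 260100; √260100 = 510.
q = (−52 + 510)/2 = 229, and p = q + 52 = 281.
Check: 229 · 281 = 64349.

229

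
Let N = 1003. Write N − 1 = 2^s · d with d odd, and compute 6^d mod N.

704

1003 − 1 = 1002 = 2^1 · 501, so d = 501.
6^1 ≡ 6 (mod 1003)
6^2 ≡ 6^2 = 36 ≡ 36 (mod 1003)
6^4 ≡ 36^2 = 1296 ≡ 293 (mod 1003)
6^8 ≡ 293^2 = 85849 ≡ 594 (mod 1003)
6^16 ≡ 594^2 = 352836 ≡ 783 (mod 1003)
6^32 ≡ 783^2 = 613089 ≡ 256 (mod 1003)
6^64 ≡ 256^2 = 65536 ≡ 341 (mod 1003)
6^128 ≡ 341^2 = 116281 ≡ 936 (mod 1003)
6^256 ≡ 936^2 = 876096 ≡ 477 (mod 1003)
501 = 256 + 128 + 64 + 32 + 16 + 4 + 1 in binary powers of 2.
So 6^501 ≡ 477 · 936 · 341 · 256 · 783 · 293 · 6 ≡ 704 (mod 1003).
Squaring chain: 704; never reaches −1, so base 6 is a Miller–Rabin witness that 1003 is composite.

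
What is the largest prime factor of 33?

33 = 3 · 11
11 is prime.
So 33 = 3 · 11; the largest prime factor is 11.

11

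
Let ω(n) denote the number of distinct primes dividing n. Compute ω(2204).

2204 = 2^2 · 551
551 = 19 · 29
2204 = 2^2 · 19 · 29, which has 3 distinct prime factors.

3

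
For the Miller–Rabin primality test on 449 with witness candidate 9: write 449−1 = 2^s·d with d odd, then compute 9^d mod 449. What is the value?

221

449 − 1 = 448 = 2^6 · 7, so d = 7.
9^1 ≡ 9 (mod 449)
9^2 ≡ 9^2 = 81 ≡ 81 (mod 449)
9^4 ≡ 81^2 = 6561 ≡ 275 (mod 449)
7 = 4 + 2 + 1 in binary powers of 2.
So 9^7 ≡ 275 · 81 · 9 ≡ 221 (mod 449).
Squaring chain: 221 → 349 → 122 → 67 → 448 → 1; reaches −1, so base 9 does not prove 449 composite.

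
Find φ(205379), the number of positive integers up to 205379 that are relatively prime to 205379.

Factor: 205379 = 59^3.
φ(205379) = 59^2·(59−1) = 201898.

201898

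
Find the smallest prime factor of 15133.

37

15133 is odd.
Digit sum 13, not divisible by 3.
Ends in 3: not divisible by 5.
7: 15133 = 7·2161 + 6
11: 15133 = 11·1375 + 8
13: 15133 = 13·1164 + 1
17: 15133 = 17·890 + 3
19: 15133 = 19·796 + 9
23: 15133 = 23·657 + 22
29: 15133 = 29·521 + 24
31: 15133 = 31·488 + 5
37: 15133 = 37·409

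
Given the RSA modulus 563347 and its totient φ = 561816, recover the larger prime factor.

919

φ(n) = (p−1)(q−1) = n − (p+q) + 1, so p + q = 563347 − 561816 + 1 = 1532.
p and q are the roots of t² − 1532t + 563347 = 0.
Discriminant: 1532² − 4·563347 = 2347024 − 2253388 = 93636; √93636 = 306.
q = (1532 − 306)/2 = 613, p = (1532 + 306)/2 = 919.
Check: 613 · 919 = 563347.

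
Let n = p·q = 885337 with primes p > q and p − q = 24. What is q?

Since p = q + 24, we have 885337 = q(q + 24), so q² + 24q − 885337 = 0.
Discriminant: 24² + 4·885337 = 576 + 3541348 = 3541924; √3541924 = 1882.
q = (−24 + 1882)/2 = 929, and p = q + 24 = 953.
Check: 929 · 953 = 885337.

929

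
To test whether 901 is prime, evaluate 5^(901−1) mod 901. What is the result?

13

5^1 ≡ 5 (mod 901)
5^2 ≡ 5^2 = 25 ≡ 25 (mod 901)
5^4 ≡ 25^2 = 625 ≡ 625 (mod 901)
5^8 ≡ 625^2 = 390625 ≡ 492 (mod 901)
5^16 ≡ 492^2 = 242064 ≡ 596 (mod 901)
5^32 ≡ 596^2 = 355216 ≡ 222 (mod 901)
5^64 ≡ 222^2 = 49284 ≡ 630 (mod 901)
5^128 ≡ 630^2 = 396900 ≡ 460 (mod 901)
5^256 ≡ 460^2 = 211600 ≡ 766 (mod 901)
5^512 ≡ 766^2 = 586756 ≡ 205 (mod 901)
900 = 512 + 256 + 128 + 4 in binary powers of 2.
So 5^900 ≡ 205 · 766 · 460 · 625 ≡ 13 (mod 901).
Since 13 ≠ 1, base 5 is a Fermat witness: 901 is composite.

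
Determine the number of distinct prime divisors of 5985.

4

5985 = 3^2 · 665
665 = 5 · 133
133 = 7 · 19
5985 = 3^2 · 5 · 7 · 19, which has 4 distinct prime factors.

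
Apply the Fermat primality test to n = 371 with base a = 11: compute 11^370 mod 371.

354

11^1 ≡ 11 (mod 371)
11^2 ≡ 11^2 = 121 ≡ 121 (mod 371)
11^4 ≡ 121^2 = 14641 ≡ 172 (mod 371)
11^8 ≡ 172^2 = 29584 ≡ 275 (mod 371)
11^16 ≡ 275^2 = 75625 ≡ 312 (mod 371)
11^32 ≡ 312^2 = 97344 ≡ 142 (mod 371)
11^64 ≡ 142^2 = 20164 ≡ 130 (mod 371)
11^128 ≡ 130^2 = 16900 ≡ 205 (mod 371)
11^256 ≡ 205^2 = 42025 ≡ 102 (mod 371)
370 = 256 + 64 + 32 + 16 + 2 in binary powers of 2.
So 11^370 ≡ 102 · 130 · 142 · 312 · 121 ≡ 354 (mod 371).
Since 354 ≠ 1, base 11 is a Fermat witness: 371 is composite.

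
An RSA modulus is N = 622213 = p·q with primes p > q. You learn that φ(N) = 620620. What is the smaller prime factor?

φ(n) = (p−1)(q−1) = n − (p+q) + 1, so p + q = 622213 − 620620 + 1 = 1594.
p and q are the roots of t² − 1594t + 622213 = 0.
Discriminant: 1594² − 4·622213 = 2540836 − 2488852 = 51984; √51984 = 228.
q = (1594 − 228)/2 = 683, p = (1594 + 228)/2 = 911.
Check: 683 · 911 = 622213.

683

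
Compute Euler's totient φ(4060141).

4002048

Factor: 4060141 = 109 · 193^2.
φ(4060141) = (109−1) · 193^1·(193−1) = 108 · 37056 = 4002048.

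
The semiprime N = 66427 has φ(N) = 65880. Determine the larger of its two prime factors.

367

φ(n) = (p−1)(q−1) = n − (p+q) + 1, so p + q = 66427 − 65880 + 1 = 548.
p and q are the roots of t² − 548t + 66427 = 0.
Discriminant: 548² − 4·66427 = 300304 − 265708 = 34596; √34596 = 186.
q = (548 − 186)/2 = 181, p = (548 + 186)/2 = 367.
Check: 181 · 367 = 66427.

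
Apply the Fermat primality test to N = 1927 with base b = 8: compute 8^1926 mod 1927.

8^1 ≡ 8 (mod 1927)
8^2 ≡ 8^2 = 64 ≡ 64 (mod 1927)
8^4 ≡ 64^2 = 4096 ≡ 242 (mod 1927)
8^8 ≡ 242^2 = 58564 ≡ 754 (mod 1927)
8^16 ≡ 754^2 = 568516 ≡ 51 (mod 1927)
8^32 ≡ 51^2 = 2601 ≡ 674 (mod 1927)
8^64 ≡ 674^2 = 454276 ≡ 1431 (mod 1927)
8^128 ≡ 1431^2 = 2047761 ≡ 1287 (mod 1927)
8^256 ≡ 1287^2 = 1656369 ≡ 1076 (mod 1927)
8^512 ≡ 1076^2 = 1157776 ≡ 1576 (mod 1927)
8^1024 ≡ 1576^2 = 2483776 ≡ 1800 (mod 1927)
1926 = 1024 + 512 + 256 + 128 + 4 + 2 in binary powers of 2.
So 8^1926 ≡ 1800 · 1576 · 1076 · 1287 · 242 · 64 ≡ 1630 (mod 1927).
Since 1630 ≠ 1, base 8 is a Fermat witness: 1927 is composite.

1630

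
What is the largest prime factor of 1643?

1643 = 31 · 53
53 is prime.
So 1643 = 31 · 53; the largest prime factor is 53.

53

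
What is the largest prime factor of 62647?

79

62647 = 13 · 4819
4819 = 61 · 79
79 is prime.
So 62647 = 13 · 61 · 79; the largest prime factor is 79.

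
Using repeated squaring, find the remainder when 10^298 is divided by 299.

289

10^1 ≡ 10 (mod 299)
10^2 ≡ 10^2 = 100 ≡ 100 (mod 299)
10^4 ≡ 100^2 = 10000 ≡ 133 (mod 299)
10^8 ≡ 133^2 = 17689 ≡ 48 (mod 299)
10^16 ≡ 48^2 = 2304 ≡ 211 (mod 299)
10^32 ≡ 211^2 = 44521 ≡ 269 (mod 299)
10^64 ≡ 269^2 = 72361 ≡ 3 (mod 299)
10^128 ≡ 3^2 = 9 ≡ 9 (mod 299)
10^256 ≡ 9^2 = 81 ≡ 81 (mod 299)
298 = 256 + 32 + 8 + 2 in binary powers of 2.
So 10^298 ≡ 81 · 269 · 48 · 100 ≡ 289 (mod 299).
Since 289 ≠ 1, base 10 is a Fermat witness: 299 is composite.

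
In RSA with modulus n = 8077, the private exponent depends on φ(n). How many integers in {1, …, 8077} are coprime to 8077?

Factor: 8077 = 41 · 197.
φ(8077) = (41−1) · (197−1) = 40 · 196 = 7840.

7840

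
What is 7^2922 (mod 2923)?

433

7^1 ≡ 7 (mod 2923)
7^2 ≡ 7^2 = 49 ≡ 49 (mod 2923)
7^4 ≡ 49^2 = 2401 ≡ 2401 (mod 2923)
7^8 ≡ 2401^2 = 5764801 ≡ 645 (mod 2923)
7^16 ≡ 645^2 = 416025 ≡ 959 (mod 2923)
7^32 ≡ 959^2 = 919681 ≡ 1859 (mod 2923)
7^64 ≡ 1859^2 = 3455881 ≡ 895 (mod 2923)
7^128 ≡ 895^2 = 801025 ≡ 123 (mod 2923)
7^256 ≡ 123^2 = 15129 ≡ 514 (mod 2923)
7^512 ≡ 514^2 = 264196 ≡ 1126 (mod 2923)
7^1024 ≡ 1126^2 = 1267876 ≡ 2217 (mod 2923)
7^2048 ≡ 2217^2 = 4915089 ≡ 1526 (mod 2923)
2922 = 2048 + 512 + 256 + 64 + 32 + 8 + 2 in binary powers of 2.
So 7^2922 ≡ 1526 · 1126 · 514 · 895 · 1859 · 645 · 49 ≡ 433 (mod 2923).
Since 433 ≠ 1, base 7 is a Fermat witness: 2923 is composite.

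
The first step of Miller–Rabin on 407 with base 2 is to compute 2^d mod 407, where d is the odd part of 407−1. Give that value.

338

407 − 1 = 406 = 2^1 · 203, so d = 203.
2^1 ≡ 2 (mod 407)
2^2 ≡ 2^2 = 4 ≡ 4 (mod 407)
2^4 ≡ 4^2 = 16 ≡ 16 (mod 407)
2^8 ≡ 16^2 = 256 ≡ 256 (mod 407)
2^16 ≡ 256^2 = 65536 ≡ 9 (mod 407)
2^32 ≡ 9^2 = 81 ≡ 81 (mod 407)
2^64 ≡ 81^2 = 6561 ≡ 49 (mod 407)
2^128 ≡ 49^2 = 2401 ≡ 366 (mod 407)
203 = 128 + 64 + 8 + 2 + 1 in binary powers of 2.
So 2^203 ≡ 366 · 49 · 256 · 4 · 2 ≡ 338 (mod 407).
Squaring chain: 338; never reaches −1, so base 2 is a Miller–Rabin witness that 407 is composite.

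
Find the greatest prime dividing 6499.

97

6499 = 67 · 97
97 is prime.
So 6499 = 67 · 97; the largest prime factor is 97.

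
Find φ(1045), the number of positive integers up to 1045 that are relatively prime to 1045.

Factor: 1045 = 5 · 11 · 19.
φ(1045) = (5−1) · (11−1) · (19−1) = 4 · 10 · 18 = 720.

720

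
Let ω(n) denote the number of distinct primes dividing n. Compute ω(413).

413 = 7 · 59
413 = 7 · 59, which has 2 distinct prime factors.

2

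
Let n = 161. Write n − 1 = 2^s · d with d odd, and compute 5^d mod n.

66

161 − 1 = 160 = 2^5 · 5, so d = 5.
5^1 ≡ 5 (mod 161)
5^2 ≡ 5^2 = 25 ≡ 25 (mod 161)
5^4 ≡ 25^2 = 625 ≡ 142 (mod 161)
5 = 4 + 1 in binary powers of 2.
So 5^5 ≡ 142 · 5 ≡ 66 (mod 161).
Squaring chain: 66 → 9 → 81 → 121 → 151; never reaches −1, so base 5 is a Miller–Rabin witness that 161 is composite.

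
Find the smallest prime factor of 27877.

61

27877 is odd.
Digit sum 31, not divisible by 3.
Ends in 7: not divisible by 5.
7: 27877 = 7·3982 + 3
11: 27877 = 11·2534 + 3
13: 27877 = 13·2144 + 5
17: 27877 = 17·1639 + 14
19: 27877 = 19·1467 + 4
23: 27877 = 23·1212 + 1
29: 27877 = 29·961 + 8
31: 27877 = 31·899 + 8
37: 27877 = 37·753 + 16
41: 27877 = 41·679 + 38
43: 27877 = 43·648 + 13
47: 27877 = 47·593 + 6
53: 27877 = 53·525 + 52
59: 27877 = 59·472 + 29
61: 27877 = 61·457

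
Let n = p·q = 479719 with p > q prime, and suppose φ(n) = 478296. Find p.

877

φ(n) = (p−1)(q−1) = n − (p+q) + 1, so p + q = 479719 − 478296 + 1 = 1424.
p and q are the roots of t² − 1424t + 479719 = 0.
Discriminant: 1424² − 4·479719 = 2027776 − 1918876 = 108900; √108900 = 330.
q = (1424 − 330)/2 = 547, p = (1424 + 330)/2 = 877.
Check: 547 · 877 = 479719.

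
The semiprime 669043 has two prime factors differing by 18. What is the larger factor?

Since p = q + 18, we have 669043 = q(q + 18), so q² + 18q − 669043 = 0.
Discriminant: 18² + 4·669043 = 324 + 2676172 = 2676496; √2676496 = 1636.
q = (−18 + 1636)/2 = 809, and p = q + 18 = 827.
Check: 809 · 827 = 669043.

827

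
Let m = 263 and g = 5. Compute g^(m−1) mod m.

5^1 ≡ 5 (mod 263)
5^2 ≡ 5^2 = 25 ≡ 25 (mod 263)
5^4 ≡ 25^2 = 625 ≡ 99 (mod 263)
5^8 ≡ 99^2 = 9801 ≡ 70 (mod 263)
5^16 ≡ 70^2 = 4900 ≡ 166 (mod 263)
5^32 ≡ 166^2 = 27556 ≡ 204 (mod 263)
5^64 ≡ 204^2 = 41616 ≡ 62 (mod 263)
5^128 ≡ 62^2 = 3844 ≡ 162 (mod 263)
5^256 ≡ 162^2 = 26244 ≡ 207 (mod 263)
262 = 256 + 4 + 2 in binary powers of 2.
So 5^262 ≡ 207 · 99 · 25 ≡ 1 (mod 263).
Since the result is 1, base 5 gives no evidence that 263 is composite.

1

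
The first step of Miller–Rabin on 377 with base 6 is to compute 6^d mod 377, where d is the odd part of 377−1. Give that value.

377 − 1 = 376 = 2^3 · 47, so d = 47.
6^1 ≡ 6 (mod 377)
6^2 ≡ 6^2 = 36 ≡ 36 (mod 377)
6^4 ≡ 36^2 = 1296 ≡ 165 (mod 377)
6^8 ≡ 165^2 = 27225 ≡ 81 (mod 377)
6^16 ≡ 81^2 = 6561 ≡ 152 (mod 377)
6^32 ≡ 152^2 = 23104 ≡ 107 (mod 377)
47 = 32 + 8 + 4 + 2 + 1 in binary powers of 2.
So 6^47 ≡ 107 · 81 · 165 · 36 · 6 ≡ 323 (mod 377).
Squaring chain: 323 → 277 → 198; never reaches −1, so base 6 is a Miller–Rabin witness that 377 is composite.

323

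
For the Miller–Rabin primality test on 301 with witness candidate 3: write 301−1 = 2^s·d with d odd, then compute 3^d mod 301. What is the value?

125

301 − 1 = 300 = 2^2 · 75, so d = 75.
3^1 ≡ 3 (mod 301)
3^2 ≡ 3^2 = 9 ≡ 9 (mod 301)
3^4 ≡ 9^2 = 81 ≡ 81 (mod 301)
3^8 ≡ 81^2 = 6561 ≡ 240 (mod 301)
3^16 ≡ 240^2 = 57600 ≡ 109 (mod 301)
3^32 ≡ 109^2 = 11881 ≡ 142 (mod 301)
3^64 ≡ 142^2 = 20164 ≡ 298 (mod 301)
75 = 64 + 8 + 2 + 1 in binary powers of 2.
So 3^75 ≡ 298 · 240 · 9 · 3 ≡ 125 (mod 301).
Squaring chain: 125 → 274; never reaches −1, so base 3 is a Miller–Rabin witness that 301 is composite.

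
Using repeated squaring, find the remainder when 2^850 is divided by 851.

169

2^1 ≡ 2 (mod 851)
2^2 ≡ 2^2 = 4 ≡ 4 (mod 851)
2^4 ≡ 4^2 = 16 ≡ 16 (mod 851)
2^8 ≡ 16^2 = 256 ≡ 256 (mod 851)
2^16 ≡ 256^2 = 65536 ≡ 9 (mod 851)
2^32 ≡ 9^2 = 81 ≡ 81 (mod 851)
2^64 ≡ 81^2 = 6561 ≡ 604 (mod 851)
2^128 ≡ 604^2 = 364816 ≡ 588 (mod 851)
2^256 ≡ 588^2 = 345744 ≡ 238 (mod 851)
2^512 ≡ 238^2 = 56644 ≡ 478 (mod 851)
850 = 512 + 256 + 64 + 16 + 2 in binary powers of 2.
So 2^850 ≡ 478 · 238 · 604 · 9 · 4 ≡ 169 (mod 851).
Since 169 ≠ 1, base 2 is a Fermat witness: 851 is composite.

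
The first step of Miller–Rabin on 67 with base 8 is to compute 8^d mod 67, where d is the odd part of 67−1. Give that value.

67 − 1 = 66 = 2^1 · 33, so d = 33.
8^1 ≡ 8 (mod 67)
8^2 ≡ 8^2 = 64 ≡ 64 (mod 67)
8^4 ≡ 64^2 = 4096 ≡ 9 (mod 67)
8^8 ≡ 9^2 = 81 ≡ 14 (mod 67)
8^16 ≡ 14^2 = 196 ≡ 62 (mod 67)
8^32 ≡ 62^2 = 3844 ≡ 25 (mod 67)
33 = 32 + 1 in binary powers of 2.
So 8^33 ≡ 25 · 8 ≡ 66 (mod 67).
Since 8^d ≡ 66 (mod 67), base 8 does not prove 67 composite.

66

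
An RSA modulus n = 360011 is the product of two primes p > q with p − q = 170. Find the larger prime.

Since p = q + 170, we have 360011 = q(q + 170), so q² + 170q − 360011 = 0.
Discriminant: 170² + 4·360011 = 28900 + 1440044 = 1468944; √1468944 = 1212.
q = (−170 + 1212)/2 = 521, and p = q + 170 = 691.
Check: 521 · 691 = 360011.

691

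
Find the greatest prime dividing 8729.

8729 = 7 · 1247
1247 = 29 · 43
43 is prime.
So 8729 = 7 · 29 · 43; the largest prime factor is 43.

43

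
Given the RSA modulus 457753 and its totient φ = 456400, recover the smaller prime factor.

φ(n) = (p−1)(q−1) = n − (p+q) + 1, so p + q = 457753 − 456400 + 1 = 1354.
p and q are the roots of t² − 1354t + 457753 = 0.
Discriminant: 1354² − 4·457753 = 1833316 − 1831012 = 2304; √2304 = 48.
q = (1354 − 48)/2 = 653, p = (1354 + 48)/2 = 701.
Check: 653 · 701 = 457753.

653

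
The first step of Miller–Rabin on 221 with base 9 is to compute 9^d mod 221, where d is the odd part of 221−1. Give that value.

87

221 − 1 = 220 = 2^2 · 55, so d = 55.
9^1 ≡ 9 (mod 221)
9^2 ≡ 9^2 = 81 ≡ 81 (mod 221)
9^4 ≡ 81^2 = 6561 ≡ 152 (mod 221)
9^8 ≡ 152^2 = 23104 ≡ 120 (mod 221)
9^16 ≡ 120^2 = 14400 ≡ 35 (mod 221)
9^32 ≡ 35^2 = 1225 ≡ 120 (mod 221)
55 = 32 + 16 + 4 + 2 + 1 in binary powers of 2.
So 9^55 ≡ 120 · 35 · 152 · 81 · 9 ≡ 87 (mod 221).
Squaring chain: 87 → 55; never reaches −1, so base 9 is a Miller–Rabin witness that 221 is composite.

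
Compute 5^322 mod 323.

5^1 ≡ 5 (mod 323)
5^2 ≡ 5^2 = 25 ≡ 25 (mod 323)
5^4 ≡ 25^2 = 625 ≡ 302 (mod 323)
5^8 ≡ 302^2 = 91204 ≡ 118 (mod 323)
5^16 ≡ 118^2 = 13924 ≡ 35 (mod 323)
5^32 ≡ 35^2 = 1225 ≡ 256 (mod 323)
5^64 ≡ 256^2 = 65536 ≡ 290 (mod 323)
5^128 ≡ 290^2 = 84100 ≡ 120 (mod 323)
5^256 ≡ 120^2 = 14400 ≡ 188 (mod 323)
322 = 256 + 64 + 2 in binary powers of 2.
So 5^322 ≡ 188 · 290 · 25 ≡ 263 (mod 323).
Since 263 ≠ 1, base 5 is a Fermat witness: 323 is composite.

263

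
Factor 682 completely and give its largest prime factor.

682 = 2 · 341
341 = 11 · 31
31 is prime.
So 682 = 2 · 11 · 31; the largest prime factor is 31.

31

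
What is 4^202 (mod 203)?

123

4^1 ≡ 4 (mod 203)
4^2 ≡ 4^2 = 16 ≡ 16 (mod 203)
4^4 ≡ 16^2 = 256 ≡ 53 (mod 203)
4^8 ≡ 53^2 = 2809 ≡ 170 (mod 203)
4^16 ≡ 170^2 = 28900 ≡ 74 (mod 203)
4^32 ≡ 74^2 = 5476 ≡ 198 (mod 203)
4^64 ≡ 198^2 = 39204 ≡ 25 (mod 203)
4^128 ≡ 25^2 = 625 ≡ 16 (mod 203)
202 = 128 + 64 + 8 + 2 in binary powers of 2.
So 4^202 ≡ 16 · 25 · 170 · 16 ≡ 123 (mod 203).
Since 123 ≠ 1, base 4 is a Fermat witness: 203 is composite.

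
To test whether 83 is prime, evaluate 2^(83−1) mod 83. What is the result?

2^1 ≡ 2 (mod 83)
2^2 ≡ 2^2 = 4 ≡ 4 (mod 83)
2^4 ≡ 4^2 = 16 ≡ 16 (mod 83)
2^8 ≡ 16^2 = 256 ≡ 7 (mod 83)
2^16 ≡ 7^2 = 49 ≡ 49 (mod 83)
2^32 ≡ 49^2 = 2401 ≡ 77 (mod 83)
2^64 ≡ 77^2 = 5929 ≡ 36 (mod 83)
82 = 64 + 16 + 2 in binary powers of 2.
So 2^82 ≡ 36 · 49 · 4 ≡ 1 (mod 83).
Since the result is 1, base 2 gives no evidence that 83 is composite.

1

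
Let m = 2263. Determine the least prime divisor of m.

31

2263 is odd.
Digit sum 13, not divisible by 3.
Ends in 3: not divisible by 5.
7: 2263 = 7·323 + 2
11: 2263 = 11·205 + 8
13: 2263 = 13·174 + 1
17: 2263 = 17·133 + 2
19: 2263 = 19·119 + 2
23: 2263 = 23·98 + 9
29: 2263 = 29·78 + 1
31: 2263 = 31·73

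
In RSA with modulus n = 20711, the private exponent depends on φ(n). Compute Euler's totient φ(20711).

20424

Factor: 20711 = 139 · 149.
φ(20711) = (139−1) · (149−1) = 138 · 148 = 20424.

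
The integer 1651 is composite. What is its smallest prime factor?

1651 is odd.
Digit sum 13, not divisible by 3.
Ends in 1: not divisible by 5.
7: 1651 = 7·235 + 6
11: 1651 = 11·150 + 1
13: 1651 = 13·127

13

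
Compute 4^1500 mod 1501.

1037

4^1 ≡ 4 (mod 1501)
4^2 ≡ 4^2 = 16 ≡ 16 (mod 1501)
4^4 ≡ 16^2 = 256 ≡ 256 (mod 1501)
4^8 ≡ 256^2 = 65536 ≡ 993 (mod 1501)
4^16 ≡ 993^2 = 986049 ≡ 1393 (mod 1501)
4^32 ≡ 1393^2 = 1940449 ≡ 1157 (mod 1501)
4^64 ≡ 1157^2 = 1338649 ≡ 1258 (mod 1501)
4^128 ≡ 1258^2 = 1582564 ≡ 510 (mod 1501)
4^256 ≡ 510^2 = 260100 ≡ 427 (mod 1501)
4^512 ≡ 427^2 = 182329 ≡ 708 (mod 1501)
4^1024 ≡ 708^2 = 501264 ≡ 1431 (mod 1501)
1500 = 1024 + 256 + 128 + 64 + 16 + 8 + 4 in binary powers of 2.
So 4^1500 ≡ 1431 · 427 · 510 · 1258 · 1393 · 993 · 256 ≡ 1037 (mod 1501).
Since 1037 ≠ 1, base 4 is a Fermat witness: 1501 is composite.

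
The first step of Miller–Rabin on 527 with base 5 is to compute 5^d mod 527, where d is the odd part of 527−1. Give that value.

180

527 − 1 = 526 = 2^1 · 263, so d = 263.
5^1 ≡ 5 (mod 527)
5^2 ≡ 5^2 = 25 ≡ 25 (mod 527)
5^4 ≡ 25^2 = 625 ≡ 98 (mod 527)
5^8 ≡ 98^2 = 9604 ≡ 118 (mod 527)
5^16 ≡ 118^2 = 13924 ≡ 222 (mod 527)
5^32 ≡ 222^2 = 49284 ≡ 273 (mod 527)
5^64 ≡ 273^2 = 74529 ≡ 222 (mod 527)
5^128 ≡ 222^2 = 49284 ≡ 273 (mod 527)
5^256 ≡ 273^2 = 74529 ≡ 222 (mod 527)
263 = 256 + 4 + 2 + 1 in binary powers of 2.
So 5^263 ≡ 222 · 98 · 25 · 5 ≡ 180 (mod 527).
Squaring chain: 180; never reaches −1, so base 5 is a Miller–Rabin witness that 527 is composite.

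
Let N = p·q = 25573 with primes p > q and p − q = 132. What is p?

239

Since p = q + 132, we have 25573 = q(q + 132), so q² + 132q − 25573 = 0.
Discriminant: 132² + 4·25573 = 17424 + 102292 = 119716; √119716 = 346.
q = (−132 + 346)/2 = 107, and p = q + 132 = 239.
Check: 107 · 239 = 25573.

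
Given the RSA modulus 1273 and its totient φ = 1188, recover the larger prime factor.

67

φ(n) = (p−1)(q−1) = n − (p+q) + 1, so p + q = 1273 − 1188 + 1 = 86.
p and q are the roots of t² − 86t + 1273 = 0.
Discriminant: 86² − 4·1273 = 7396 − 5092 = 2304; √2304 = 48.
q = (86 − 48)/2 = 19, p = (86 + 48)/2 = 67.
Check: 19 · 67 = 1273.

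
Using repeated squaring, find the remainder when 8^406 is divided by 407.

344

8^1 ≡ 8 (mod 407)
8^2 ≡ 8^2 = 64 ≡ 64 (mod 407)
8^4 ≡ 64^2 = 4096 ≡ 26 (mod 407)
8^8 ≡ 26^2 = 676 ≡ 269 (mod 407)
8^16 ≡ 269^2 = 72361 ≡ 322 (mod 407)
8^32 ≡ 322^2 = 103684 ≡ 306 (mod 407)
8^64 ≡ 306^2 = 93636 ≡ 26 (mod 407)
8^128 ≡ 26^2 = 676 ≡ 269 (mod 407)
8^256 ≡ 269^2 = 72361 ≡ 322 (mod 407)
406 = 256 + 128 + 16 + 4 + 2 in binary powers of 2.
So 8^406 ≡ 322 · 269 · 322 · 26 · 64 ≡ 344 (mod 407).
Since 344 ≠ 1, base 8 is a Fermat witness: 407 is composite.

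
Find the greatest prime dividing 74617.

83

74617 = 29 · 2573
2573 = 31 · 83
83 is prime.
So 74617 = 29 · 31 · 83; the largest prime factor is 83.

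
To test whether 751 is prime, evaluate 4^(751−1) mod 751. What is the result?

1

4^1 ≡ 4 (mod 751)
4^2 ≡ 4^2 = 16 ≡ 16 (mod 751)
4^4 ≡ 16^2 = 256 ≡ 256 (mod 751)
4^8 ≡ 256^2 = 65536 ≡ 199 (mod 751)
4^16 ≡ 199^2 = 39601 ≡ 549 (mod 751)
4^32 ≡ 549^2 = 301401 ≡ 250 (mod 751)
4^64 ≡ 250^2 = 62500 ≡ 167 (mod 751)
4^128 ≡ 167^2 = 27889 ≡ 102 (mod 751)
4^256 ≡ 102^2 = 10404 ≡ 641 (mod 751)
4^512 ≡ 641^2 = 410881 ≡ 84 (mod 751)
750 = 512 + 128 + 64 + 32 + 8 + 4 + 2 in binary powers of 2.
So 4^750 ≡ 84 · 102 · 167 · 250 · 199 · 256 · 16 ≡ 1 (mod 751).
Since the result is 1, base 4 gives no evidence that 751 is composite.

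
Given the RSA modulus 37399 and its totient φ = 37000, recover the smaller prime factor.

149

φ(n) = (p−1)(q−1) = n − (p+q) + 1, so p + q = 37399 − 37000 + 1 = 400.
p and q are the roots of t² − 400t + 37399 = 0.
Discriminant: 400² − 4·37399 = 160000 − 149596 = 10404; √10404 = 102.
q = (400 − 102)/2 = 149, p = (400 + 102)/2 = 251.
Check: 149 · 251 = 37399.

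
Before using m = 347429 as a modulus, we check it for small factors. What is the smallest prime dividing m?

347429 is odd.
Digit sum 29, not divisible by 3.
Ends in 9: not divisible by 5.
7: 347429 = 7·49632 + 5
11: 347429 = 11·31584 + 5
13: 347429 = 13·26725 + 4
17: 347429 = 17·20437

17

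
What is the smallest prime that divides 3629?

19

3629 is odd.
Digit sum 20, not divisible by 3.
Ends in 9: not divisible by 5.
7: 3629 = 7·518 + 3
11: 3629 = 11·329 + 10
13: 3629 = 13·279 + 2
17: 3629 = 17·213 + 8
19: 3629 = 19·191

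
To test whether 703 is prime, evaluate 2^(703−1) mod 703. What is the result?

628

2^1 ≡ 2 (mod 703)
2^2 ≡ 2^2 = 4 ≡ 4 (mod 703)
2^4 ≡ 4^2 = 16 ≡ 16 (mod 703)
2^8 ≡ 16^2 = 256 ≡ 256 (mod 703)
2^16 ≡ 256^2 = 65536 ≡ 157 (mod 703)
2^32 ≡ 157^2 = 24649 ≡ 44 (mod 703)
2^64 ≡ 44^2 = 1936 ≡ 530 (mod 703)
2^128 ≡ 530^2 = 280900 ≡ 403 (mod 703)
2^256 ≡ 403^2 = 162409 ≡ 16 (mod 703)
2^512 ≡ 16^2 = 256 ≡ 256 (mod 703)
702 = 512 + 128 + 32 + 16 + 8 + 4 + 2 in binary powers of 2.
So 2^702 ≡ 256 · 403 · 44 · 157 · 256 · 16 · 4 ≡ 628 (mod 703).
Since 628 ≠ 1, base 2 is a Fermat witness: 703 is composite.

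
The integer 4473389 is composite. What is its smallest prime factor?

4473389 is odd.
Digit sum 38, not divisible by 3.
Ends in 9: not divisible by 5.
7: 4473389 = 7·639055 + 4
11: 4473389 = 11·406671 + 8
13: 4473389 = 13·344106 + 11
17: 4473389 = 17·263140 + 9
19: 4473389 = 19·235441 + 10
23: 4473389 = 23·194495 + 4
29: 4473389 = 29·154254 + 23
31: 4473389 = 31·144302 + 27
37: 4473389 = 37·120902 + 15
41: 4473389 = 41·109107 + 2
43: 4473389 = 43·104032 + 13
47: 4473389 = 47·95178 + 23
53: 4473389 = 53·84403 + 30
59: 4473389 = 59·75820 + 9
61: 4473389 = 61·73334 + 15
67: 4473389 = 67·66767

67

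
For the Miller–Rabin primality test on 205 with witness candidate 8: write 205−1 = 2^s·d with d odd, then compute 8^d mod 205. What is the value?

205 − 1 = 204 = 2^2 · 51, so d = 51.
8^1 ≡ 8 (mod 205)
8^2 ≡ 8^2 = 64 ≡ 64 (mod 205)
8^4 ≡ 64^2 = 4096 ≡ 201 (mod 205)
8^8 ≡ 201^2 = 40401 ≡ 16 (mod 205)
8^16 ≡ 16^2 = 256 ≡ 51 (mod 205)
8^32 ≡ 51^2 = 2601 ≡ 141 (mod 205)
51 = 32 + 16 + 2 + 1 in binary powers of 2.
So 8^51 ≡ 141 · 51 · 64 · 8 ≡ 197 (mod 205).
Squaring chain: 197 → 64; never reaches −1, so base 8 is a Miller–Rabin witness that 205 is composite.

197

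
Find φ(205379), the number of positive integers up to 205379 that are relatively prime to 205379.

201898

Factor: 205379 = 59^3.
φ(205379) = 59^2·(59−1) = 201898.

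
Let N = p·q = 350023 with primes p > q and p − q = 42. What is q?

571

Since p = q + 42, we have 350023 = q(q + 42), so q² + 42q − 350023 = 0.
Discriminant: 42² + 4·350023 = 1764 + 1400092 = 1401856; √1401856 = 1184.
q = (−42 + 1184)/2 = 571, and p = q + 42 = 613.
Check: 571 · 613 = 350023.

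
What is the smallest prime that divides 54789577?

54789577 is odd.
Digit sum 52, not divisible by 3.
Ends in 7: not divisible by 5.
7: 54789577 = 7·7827082 + 3
11: 54789577 = 11·4980870 + 7
13: 54789577 = 13·4214582 + 11
17: 54789577 = 17·3222916 + 5
19: 54789577 = 19·2883661 + 18
23: 54789577 = 23·2382155 + 12
29: 54789577 = 29·1889295 + 22
31: 54789577 = 31·1767405 + 22
37: 54789577 = 37·1480799 + 14
41: 54789577 = 41·1336331 + 6
43: 54789577 = 43·1274176 + 9
47: 54789577 = 47·1165735 + 32
53: 54789577 = 53·1033765 + 32
59: 54789577 = 59·928636 + 53
61: 54789577 = 61·898189 + 48
67: 54789577 = 67·817754 + 59
71: 54789577 = 71·771684 + 13
73: 54789577 = 73·750542 + 11
79: 54789577 = 79·693538 + 75
83: 54789577 = 83·660115 + 32
89: 54789577 = 89·615613 + 20
97: 54789577 = 97·564841

97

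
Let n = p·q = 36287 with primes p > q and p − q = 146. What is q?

131

Since p = q + 146, we have 36287 = q(q + 146), so q² + 146q − 36287 = 0.
Discriminant: 146² + 4·36287 = 21316 + 145148 = 166464; √166464 = 408.
q = (−146 + 408)/2 = 131, and p = q + 146 = 277.
Check: 131 · 277 = 36287.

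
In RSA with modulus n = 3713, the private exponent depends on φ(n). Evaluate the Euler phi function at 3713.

3588

Factor: 3713 = 47 · 79.
φ(3713) = (47−1) · (79−1) = 46 · 78 = 3588.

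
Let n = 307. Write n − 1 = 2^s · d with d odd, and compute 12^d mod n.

307 − 1 = 306 = 2^1 · 153, so d = 153.
12^1 ≡ 12 (mod 307)
12^2 ≡ 12^2 = 144 ≡ 144 (mod 307)
12^4 ≡ 144^2 = 20736 ≡ 167 (mod 307)
12^8 ≡ 167^2 = 27889 ≡ 259 (mod 307)
12^16 ≡ 259^2 = 67081 ≡ 155 (mod 307)
12^32 ≡ 155^2 = 24025 ≡ 79 (mod 307)
12^64 ≡ 79^2 = 6241 ≡ 101 (mod 307)
12^128 ≡ 101^2 = 10201 ≡ 70 (mod 307)
153 = 128 + 16 + 8 + 1 in binary powers of 2.
So 12^153 ≡ 70 · 155 · 259 · 12 ≡ 306 (mod 307).
Since 12^d ≡ 306 (mod 307), base 12 does not prove 307 composite.

306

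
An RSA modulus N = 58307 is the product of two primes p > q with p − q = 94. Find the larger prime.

293

Since p = q + 94, we have 58307 = q(q + 94), so q² + 94q − 58307 = 0.
Discriminant: 94² + 4·58307 = 8836 + 233228 = 242064; √242064 = 492.
q = (−94 + 492)/2 = 199, and p = q + 94 = 293.
Check: 199 · 293 = 58307.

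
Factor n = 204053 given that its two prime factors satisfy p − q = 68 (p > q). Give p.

Since p = q + 68, we have 204053 = q(q + 68), so q² + 68q − 204053 = 0.
Discriminant: 68² + 4·204053 = 4624 + 816212 = 820836; √820836 = 906.
q = (−68 + 906)/2 = 419, and p = q + 68 = 487.
Check: 419 · 487 = 204053.

487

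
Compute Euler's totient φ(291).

Factor: 291 = 3 · 97.
φ(291) = (3−1) · (97−1) = 2 · 96 = 192.

192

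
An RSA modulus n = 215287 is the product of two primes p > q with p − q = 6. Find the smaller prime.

Since p = q + 6, we have 215287 = q(q + 6), so q² + 6q − 215287 = 0.
Discriminant: 6² + 4·215287 = 36 + 861148 = 861184; √861184 = 928.
q = (−6 + 928)/2 = 461, and p = q + 6 = 467.
Check: 461 · 467 = 215287.

461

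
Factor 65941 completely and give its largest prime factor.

65941 = 23 · 2867
2867 = 47 · 61
61 is prime.
So 65941 = 23 · 47 · 61; the largest prime factor is 61.

61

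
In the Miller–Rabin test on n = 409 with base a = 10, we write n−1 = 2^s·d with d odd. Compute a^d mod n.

143

409 − 1 = 408 = 2^3 · 51, so d = 51.
10^1 ≡ 10 (mod 409)
10^2 ≡ 10^2 = 100 ≡ 100 (mod 409)
10^4 ≡ 100^2 = 10000 ≡ 184 (mod 409)
10^8 ≡ 184^2 = 33856 ≡ 318 (mod 409)
10^16 ≡ 318^2 = 101124 ≡ 101 (mod 409)
10^32 ≡ 101^2 = 10201 ≡ 385 (mod 409)
51 = 32 + 16 + 2 + 1 in binary powers of 2.
So 10^51 ≡ 385 · 101 · 100 · 10 ≡ 143 (mod 409).
Squaring chain: 143 → 408 → 1; reaches −1, so base 10 does not prove 409 composite.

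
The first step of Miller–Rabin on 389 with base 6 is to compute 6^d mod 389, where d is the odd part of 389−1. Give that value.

389 − 1 = 388 = 2^2 · 97, so d = 97.
6^1 ≡ 6 (mod 389)
6^2 ≡ 6^2 = 36 ≡ 36 (mod 389)
6^4 ≡ 36^2 = 1296 ≡ 129 (mod 389)
6^8 ≡ 129^2 = 16641 ≡ 303 (mod 389)
6^16 ≡ 303^2 = 91809 ≡ 5 (mod 389)
6^32 ≡ 5^2 = 25 ≡ 25 (mod 389)
6^64 ≡ 25^2 = 625 ≡ 236 (mod 389)
97 = 64 + 32 + 1 in binary powers of 2.
So 6^97 ≡ 236 · 25 · 6 ≡ 1 (mod 389).
Since 6^d ≡ 1 (mod 389), base 6 does not prove 389 composite.

1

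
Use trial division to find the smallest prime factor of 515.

5

515 is odd.
Digit sum 11, not divisible by 3.
Ends in 5: divisible by 5.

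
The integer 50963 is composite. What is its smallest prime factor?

50963 is odd.
Digit sum 23, not divisible by 3.
Ends in 3: not divisible by 5.
7: 50963 = 7·7280 + 3
11: 50963 = 11·4633

11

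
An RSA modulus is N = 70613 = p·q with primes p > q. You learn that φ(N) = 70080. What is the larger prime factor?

φ(n) = (p−1)(q−1) = n − (p+q) + 1, so p + q = 70613 − 70080 + 1 = 534.
p and q are the roots of t² − 534t + 70613 = 0.
Discriminant: 534² − 4·70613 = 285156 − 282452 = 2704; √2704 = 52.
q = (534 − 52)/2 = 241, p = (534 + 52)/2 = 293.
Check: 241 · 293 = 70613.

293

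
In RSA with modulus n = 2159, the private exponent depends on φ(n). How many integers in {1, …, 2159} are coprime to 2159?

Factor: 2159 = 17 · 127.
φ(2159) = (17−1) · (127−1) = 16 · 126 = 2016.

2016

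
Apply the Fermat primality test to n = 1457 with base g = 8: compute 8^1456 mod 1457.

8^1 ≡ 8 (mod 1457)
8^2 ≡ 8^2 = 64 ≡ 64 (mod 1457)
8^4 ≡ 64^2 = 4096 ≡ 1182 (mod 1457)
8^8 ≡ 1182^2 = 1397124 ≡ 1318 (mod 1457)
8^16 ≡ 1318^2 = 1737124 ≡ 380 (mod 1457)
8^32 ≡ 380^2 = 144400 ≡ 157 (mod 1457)
8^64 ≡ 157^2 = 24649 ≡ 1337 (mod 1457)
8^128 ≡ 1337^2 = 1787569 ≡ 1287 (mod 1457)
8^256 ≡ 1287^2 = 1656369 ≡ 1217 (mod 1457)
8^512 ≡ 1217^2 = 1481089 ≡ 777 (mod 1457)
8^1024 ≡ 777^2 = 603729 ≡ 531 (mod 1457)
1456 = 1024 + 256 + 128 + 32 + 16 in binary powers of 2.
So 8^1456 ≡ 531 · 1217 · 1287 · 157 · 380 ≡ 1093 (mod 1457).
Since 1093 ≠ 1, base 8 is a Fermat witness: 1457 is composite.

1093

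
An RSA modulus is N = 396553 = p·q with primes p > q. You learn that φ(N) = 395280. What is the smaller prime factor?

φ(n) = (p−1)(q−1) = n − (p+q) + 1, so p + q = 396553 − 395280 + 1 = 1274.
p and q are the roots of t² − 1274t + 396553 = 0.
Discriminant: 1274² − 4·396553 = 1623076 − 1586212 = 36864; √36864 = 192.
q = (1274 − 192)/2 = 541, p = (1274 + 192)/2 = 733.
Check: 541 · 733 = 396553.

541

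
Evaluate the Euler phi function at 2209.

2162

Factor: 2209 = 47^2.
φ(2209) = 47^1·(47−1) = 2162.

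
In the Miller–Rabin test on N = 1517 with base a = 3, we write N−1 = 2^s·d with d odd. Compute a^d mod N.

1298

1517 − 1 = 1516 = 2^2 · 379, so d = 379.
3^1 ≡ 3 (mod 1517)
3^2 ≡ 3^2 = 9 ≡ 9 (mod 1517)
3^4 ≡ 9^2 = 81 ≡ 81 (mod 1517)
3^8 ≡ 81^2 = 6561 ≡ 493 (mod 1517)
3^16 ≡ 493^2 = 243049 ≡ 329 (mod 1517)
3^32 ≡ 329^2 = 108241 ≡ 534 (mod 1517)
3^64 ≡ 534^2 = 285156 ≡ 1477 (mod 1517)
3^128 ≡ 1477^2 = 2181529 ≡ 83 (mod 1517)
3^256 ≡ 83^2 = 6889 ≡ 821 (mod 1517)
379 = 256 + 64 + 32 + 16 + 8 + 2 + 1 in binary powers of 2.
So 3^379 ≡ 821 · 1477 · 534 · 329 · 493 · 9 · 3 ≡ 1298 (mod 1517).
Squaring chain: 1298 → 934; never reaches −1, so base 3 is a Miller–Rabin witness that 1517 is composite.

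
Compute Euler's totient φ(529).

506

Factor: 529 = 23^2.
φ(529) = 23^1·(23−1) = 506.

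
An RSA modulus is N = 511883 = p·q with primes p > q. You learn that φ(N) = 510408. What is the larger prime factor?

φ(n) = (p−1)(q−1) = n − (p+q) + 1, so p + q = 511883 − 510408 + 1 = 1476.
p and q are the roots of t² − 1476t + 511883 = 0.
Discriminant: 1476² − 4·511883 = 2178576 − 2047532 = 131044; √131044 = 362.
q = (1476 − 362)/2 = 557, p = (1476 + 362)/2 = 919.
Check: 557 · 919 = 511883.

919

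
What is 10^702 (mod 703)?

10^1 ≡ 10 (mod 703)
10^2 ≡ 10^2 = 100 ≡ 100 (mod 703)
10^4 ≡ 100^2 = 10000 ≡ 158 (mod 703)
10^8 ≡ 158^2 = 24964 ≡ 359 (mod 703)
10^16 ≡ 359^2 = 128881 ≡ 232 (mod 703)
10^32 ≡ 232^2 = 53824 ≡ 396 (mod 703)
10^64 ≡ 396^2 = 156816 ≡ 47 (mod 703)
10^128 ≡ 47^2 = 2209 ≡ 100 (mod 703)
10^256 ≡ 100^2 = 10000 ≡ 158 (mod 703)
10^512 ≡ 158^2 = 24964 ≡ 359 (mod 703)
702 = 512 + 128 + 32 + 16 + 8 + 4 + 2 in binary powers of 2.
So 10^702 ≡ 359 · 100 · 396 · 232 · 359 · 158 · 100 ≡ 1 (mod 703).
Since the result is 1, base 10 gives no evidence that 703 is composite.

1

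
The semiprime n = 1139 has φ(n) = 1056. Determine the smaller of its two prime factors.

φ(n) = (p−1)(q−1) = n − (p+q) + 1, so p + q = 1139 − 1056 + 1 = 84.
p and q are the roots of t² − 84t + 1139 = 0.
Discriminant: 84² − 4·1139 = 7056 − 4556 = 2500; √2500 = 50.
q = (84 − 50)/2 = 17, p = (84 + 50)/2 = 67.
Check: 17 · 67 = 1139.

17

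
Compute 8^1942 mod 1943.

1715

8^1 ≡ 8 (mod 1943)
8^2 ≡ 8^2 = 64 ≡ 64 (mod 1943)
8^4 ≡ 64^2 = 4096 ≡ 210 (mod 1943)
8^8 ≡ 210^2 = 44100 ≡ 1354 (mod 1943)
8^16 ≡ 1354^2 = 1833316 ≡ 1067 (mod 1943)
8^32 ≡ 1067^2 = 1138489 ≡ 1834 (mod 1943)
8^64 ≡ 1834^2 = 3363556 ≡ 223 (mod 1943)
8^128 ≡ 223^2 = 49729 ≡ 1154 (mod 1943)
8^256 ≡ 1154^2 = 1331716 ≡ 761 (mod 1943)
8^512 ≡ 761^2 = 579121 ≡ 107 (mod 1943)
8^1024 ≡ 107^2 = 11449 ≡ 1734 (mod 1943)
1942 = 1024 + 512 + 256 + 128 + 16 + 4 + 2 in binary powers of 2.
So 8^1942 ≡ 1734 · 107 · 761 · 1154 · 1067 · 210 · 64 ≡ 1715 (mod 1943).
Since 1715 ≠ 1, base 8 is a Fermat witness: 1943 is composite.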